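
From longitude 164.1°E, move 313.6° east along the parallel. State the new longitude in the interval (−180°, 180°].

Start at +164.1°; shift +313.6° → +477.7°.
+477.7° lies outside (−180°, 180°]; subtract 360° → +117.7°.

117.7°E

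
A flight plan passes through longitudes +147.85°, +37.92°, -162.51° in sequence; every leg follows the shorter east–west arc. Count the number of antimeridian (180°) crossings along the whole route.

1

Leg 1: +147.85° → +37.92°, shortest Δλ = -109.93° (west) — does not cross 180°.
Leg 2: +37.92° → -162.51°, shortest Δλ = 159.57° (east) — crosses 180°.
Total crossings: 1.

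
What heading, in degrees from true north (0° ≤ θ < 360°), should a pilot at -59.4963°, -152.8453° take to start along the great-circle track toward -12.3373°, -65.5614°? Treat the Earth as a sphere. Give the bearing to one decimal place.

Δλ = -65.5614 − -152.8453 = 87.2839°.
θ = atan2( sin Δλ · cos φ₂ , cos φ₁ · sin φ₂ − sin φ₁ · cos φ₂ · cos Δλ )
  = atan2(0.97581, -0.06857) = 94.020° → normalised to [0°, 360°): 94.020°.

94.0°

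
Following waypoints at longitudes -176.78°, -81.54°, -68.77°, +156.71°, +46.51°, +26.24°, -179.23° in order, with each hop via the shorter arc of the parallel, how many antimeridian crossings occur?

Leg 1: -176.78° → -81.54°, shortest Δλ = 95.24° (east) — does not cross 180°.
Leg 2: -81.54° → -68.77°, shortest Δλ = 12.77° (east) — does not cross 180°.
Leg 3: -68.77° → +156.71°, shortest Δλ = -134.52° (west) — crosses 180°.
Leg 4: +156.71° → +46.51°, shortest Δλ = -110.2° (west) — does not cross 180°.
Leg 5: +46.51° → +26.24°, shortest Δλ = -20.27° (west) — does not cross 180°.
Leg 6: +26.24° → -179.23°, shortest Δλ = 154.53° (east) — crosses 180°.
Total crossings: 2.

2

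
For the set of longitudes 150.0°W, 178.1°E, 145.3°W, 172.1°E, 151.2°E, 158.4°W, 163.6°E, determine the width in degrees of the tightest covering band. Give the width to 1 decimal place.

63.5°

Sort the longitudes: -158.4°, -150.0°, -145.3°, +151.2°, +163.6°, +172.1°, +178.1°.
Eastward gaps between consecutive values (wrapping around): 8.4°, 4.7°, 296.5°, 12.4°, 8.5°, 6.0°, 23.5°.
Largest gap = 296.5° ⇒ minimal covering band is its complement: 360° − 296.5° = 63.5°.
Band runs from +151.2° eastward to -145.3°, crossing the antimeridian.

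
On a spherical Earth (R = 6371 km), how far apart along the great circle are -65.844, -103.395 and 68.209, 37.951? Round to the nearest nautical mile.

Δλ = 37.951 − -103.395 = 141.346°.
Δφ = 68.209 − -65.844 = 134.053°.
a = sin²(Δφ/2) + cos φ₁ · cos φ₂ · sin²(Δλ/2) = 0.982935.
c = 2·atan2(√a, √(1−a)) = 2.87957 rad → d = 6371·c ≈ 18345.77 km ≈ 9905.92 nmi.

9906 nmi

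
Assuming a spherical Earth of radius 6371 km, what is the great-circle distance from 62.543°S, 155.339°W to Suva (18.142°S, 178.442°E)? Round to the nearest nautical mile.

2881 nmi

Δλ = 178.442 − -155.339 = 333.781°; wrapped into (−180°, 180°]: -26.219°.
Δφ = -18.142 − -62.543 = 44.401°.
a = sin²(Δφ/2) + cos φ₁ · cos φ₂ · sin²(Δλ/2) = 0.165311.
c = 2·atan2(√a, √(1−a)) = 0.83742 rad → d = 6371·c ≈ 5335.23 km ≈ 2880.79 nmi.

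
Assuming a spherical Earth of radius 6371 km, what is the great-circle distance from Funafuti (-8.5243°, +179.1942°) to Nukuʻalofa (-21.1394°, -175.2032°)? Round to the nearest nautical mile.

Δλ = -175.2032 − 179.1942 = -354.3974°; wrapped into (−180°, 180°]: 5.6026°.
Δφ = -21.1394 − -8.5243 = -12.6151°.
a = sin²(Δφ/2) + cos φ₁ · cos φ₂ · sin²(Δλ/2) = 0.014274.
c = 2·atan2(√a, √(1−a)) = 0.23952 rad → d = 6371·c ≈ 1525.96 km ≈ 823.95 nmi.

824 nmi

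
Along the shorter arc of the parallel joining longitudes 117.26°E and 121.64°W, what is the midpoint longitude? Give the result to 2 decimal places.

Signed shortest Δλ from +117.26° to -121.64° is +121.10°.
Midpoint longitude = +117.26° + (+121.10°)/2 = +117.26° + 60.55° = +177.81°.
(The naïve average (+117.26 + -121.64)/2 = -2.19° is on the wrong side of the globe.)

177.81°E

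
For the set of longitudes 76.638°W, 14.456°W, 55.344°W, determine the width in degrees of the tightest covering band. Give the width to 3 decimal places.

Sort the longitudes: -76.638°, -55.344°, -14.456°.
Eastward gaps between consecutive values (wrapping around): 21.294°, 40.888°, 297.818°.
Largest gap = 297.818° ⇒ minimal covering band is its complement: 360° − 297.818° = 62.182°.
Band runs from -76.638° eastward to -14.456°.

62.182°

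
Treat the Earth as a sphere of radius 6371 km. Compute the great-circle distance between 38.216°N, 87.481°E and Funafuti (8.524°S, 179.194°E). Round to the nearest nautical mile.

Δλ = 179.194 − 87.481 = 91.713°.
Δφ = -8.524 − 38.216 = -46.740°.
a = sin²(Δφ/2) + cos φ₁ · cos φ₂ · sin²(Δλ/2) = 0.557461.
c = 2·atan2(√a, √(1−a)) = 1.68597 rad → d = 6371·c ≈ 10741.33 km ≈ 5799.86 nmi.

5800 nmi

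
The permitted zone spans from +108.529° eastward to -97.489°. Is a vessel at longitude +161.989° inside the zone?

Yes

Band width going east from +108.529° to -97.489°: ((-97.489 − 108.529) mod 360) = 153.982°.
Offset of +161.989° east of the west edge: ((161.989 − 108.529) mod 360) = 53.460°.
53.460° ≤ 153.982° ⇒ inside.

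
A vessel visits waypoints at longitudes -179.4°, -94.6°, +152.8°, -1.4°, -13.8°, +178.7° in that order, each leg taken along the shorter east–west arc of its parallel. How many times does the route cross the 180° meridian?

2

Leg 1: -179.4° → -94.6°, shortest Δλ = 84.8° (east) — does not cross 180°.
Leg 2: -94.6° → +152.8°, shortest Δλ = -112.6° (west) — crosses 180°.
Leg 3: +152.8° → -1.4°, shortest Δλ = -154.2° (west) — does not cross 180°.
Leg 4: -1.4° → -13.8°, shortest Δλ = -12.4° (west) — does not cross 180°.
Leg 5: -13.8° → +178.7°, shortest Δλ = -167.5° (west) — crosses 180°.
Total crossings: 2.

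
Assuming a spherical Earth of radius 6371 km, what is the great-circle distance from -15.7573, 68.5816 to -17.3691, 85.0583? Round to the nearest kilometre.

1765 km

Δλ = 85.0583 − 68.5816 = 16.4767°.
Δφ = -17.3691 − -15.7573 = -1.6118°.
a = sin²(Δφ/2) + cos φ₁ · cos φ₂ · sin²(Δλ/2) = 0.019058.
c = 2·atan2(√a, √(1−a)) = 0.27698 rad → d = 6371·c ≈ 1764.66 km.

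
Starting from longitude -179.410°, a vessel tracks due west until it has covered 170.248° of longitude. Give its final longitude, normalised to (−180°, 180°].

+10.342°

Start at -179.410°; shift −170.248° → -349.658°.
-349.658° lies outside (−180°, 180°]; add 360° → +10.342°.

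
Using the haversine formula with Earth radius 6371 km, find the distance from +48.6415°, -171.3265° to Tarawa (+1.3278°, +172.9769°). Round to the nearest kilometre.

Δλ = 172.9769 − -171.3265 = 344.3034°; wrapped into (−180°, 180°]: -15.6966°.
Δφ = 1.3278 − 48.6415 = -47.3137°.
a = sin²(Δφ/2) + cos φ₁ · cos φ₂ · sin²(Δλ/2) = 0.173325.
c = 2·atan2(√a, √(1−a)) = 0.85880 rad → d = 6371·c ≈ 5471.39 km.

5471 km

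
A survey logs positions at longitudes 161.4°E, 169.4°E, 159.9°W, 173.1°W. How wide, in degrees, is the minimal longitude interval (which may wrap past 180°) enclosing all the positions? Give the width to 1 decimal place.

Sort the longitudes: -173.1°, -159.9°, +161.4°, +169.4°.
Eastward gaps between consecutive values (wrapping around): 13.2°, 321.3°, 8.0°, 17.5°.
Largest gap = 321.3° ⇒ minimal covering band is its complement: 360° − 321.3° = 38.7°.
Band runs from +161.4° eastward to -159.9°, crossing the antimeridian.

38.7°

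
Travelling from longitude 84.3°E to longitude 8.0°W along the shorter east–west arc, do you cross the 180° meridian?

No

Signed shortest Δλ = ((-8.0 − 84.3 + 180) mod 360) − 180 = -92.3°.
Going west by 92.3° from +84.3° reaches -8.0° without touching 180°.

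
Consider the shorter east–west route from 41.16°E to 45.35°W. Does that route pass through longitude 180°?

No

Signed shortest Δλ = ((-45.35 − 41.16 + 180) mod 360) − 180 = -86.51°.
Going west by 86.51° from +41.16° reaches -45.35° without touching 180°.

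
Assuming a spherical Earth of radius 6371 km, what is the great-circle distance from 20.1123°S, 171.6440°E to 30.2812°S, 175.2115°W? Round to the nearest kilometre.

Δλ = -175.2115 − 171.6440 = -346.8555°; wrapped into (−180°, 180°]: 13.1445°.
Δφ = -30.2812 − -20.1123 = -10.1689°.
a = sin²(Δφ/2) + cos φ₁ · cos φ₂ · sin²(Δλ/2) = 0.018477.
c = 2·atan2(√a, √(1−a)) = 0.27271 rad → d = 6371·c ≈ 1737.41 km.

1737 km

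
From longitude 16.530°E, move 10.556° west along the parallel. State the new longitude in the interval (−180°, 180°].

5.974°E

Start at +16.530°; shift −10.556° → +5.974°.
+5.974° already lies in (−180°, 180°].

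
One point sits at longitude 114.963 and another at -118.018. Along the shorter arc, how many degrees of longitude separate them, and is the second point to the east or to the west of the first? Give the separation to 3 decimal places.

Raw difference: -118.018 − 114.963 = -232.981°.
Normalise into (−180°, 180°]: -232.981° + 360° = 127.019°.
Positive ⇒ the second point lies to the east; separation 127.019°.

127.019° east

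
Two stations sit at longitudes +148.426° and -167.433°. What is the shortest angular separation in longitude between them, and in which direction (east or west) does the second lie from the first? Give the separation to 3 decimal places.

44.141° east

Raw difference: -167.433 − 148.426 = -315.859°.
Normalise into (−180°, 180°]: -315.859° + 360° = 44.141°.
Positive ⇒ the second point lies to the east; separation 44.141°.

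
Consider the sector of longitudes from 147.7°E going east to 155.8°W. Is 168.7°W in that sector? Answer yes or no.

Band width going east from +147.7° to -155.8°: ((-155.8 − 147.7) mod 360) = 56.5°.
Offset of -168.7° east of the west edge: ((-168.7 − 147.7) mod 360) = 43.6°.
43.6° ≤ 56.5° ⇒ inside.

Yes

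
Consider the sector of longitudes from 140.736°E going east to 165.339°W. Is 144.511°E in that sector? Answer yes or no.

Yes

Band width going east from +140.736° to -165.339°: ((-165.339 − 140.736) mod 360) = 53.925°.
Offset of +144.511° east of the west edge: ((144.511 − 140.736) mod 360) = 3.775°.
3.775° ≤ 53.925° ⇒ inside.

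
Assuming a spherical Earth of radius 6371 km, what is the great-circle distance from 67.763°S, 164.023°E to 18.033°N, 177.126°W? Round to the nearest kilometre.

9663 km

Δλ = -177.126 − 164.023 = -341.149°; wrapped into (−180°, 180°]: 18.851°.
Δφ = 18.033 − -67.763 = 85.796°.
a = sin²(Δφ/2) + cos φ₁ · cos φ₂ · sin²(Δλ/2) = 0.472997.
c = 2·atan2(√a, √(1−a)) = 1.51676 rad → d = 6371·c ≈ 9663.30 km.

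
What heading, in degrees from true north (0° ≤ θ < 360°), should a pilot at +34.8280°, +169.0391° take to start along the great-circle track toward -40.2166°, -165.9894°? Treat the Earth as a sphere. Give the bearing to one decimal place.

Δλ = -165.9894 − 169.0391 = -335.0285°; wrapped into (−180°, 180°]: 24.9715°.
θ = atan2( sin Δλ · cos φ₂ , cos φ₁ · sin φ₂ − sin φ₁ · cos φ₂ · cos Δλ )
  = atan2(0.32237, -0.92536) = 160.793° → normalised to [0°, 360°): 160.793°.

160.8°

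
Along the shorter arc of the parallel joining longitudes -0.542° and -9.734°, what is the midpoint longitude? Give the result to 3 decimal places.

-5.138°

Signed shortest Δλ from -0.542° to -9.734° is -9.192°.
Midpoint longitude = -0.542° + (-9.192°)/2 = -0.542° − 4.596° = -5.138°.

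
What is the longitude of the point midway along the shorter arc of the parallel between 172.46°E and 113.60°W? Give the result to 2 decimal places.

150.57°W

Signed shortest Δλ from +172.46° to -113.60° is +73.94°.
Midpoint longitude = +172.46° + (+73.94°)/2 = +172.46° + 36.97° = +209.43°.
Normalise into (−180°, 180°]: -150.57°.
(The naïve average (+172.46 + -113.60)/2 = 29.43° is on the wrong side of the globe.)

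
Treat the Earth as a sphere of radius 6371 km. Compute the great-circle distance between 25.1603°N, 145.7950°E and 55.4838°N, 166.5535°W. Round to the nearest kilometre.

5105 km

Δλ = -166.5535 − 145.7950 = -312.3485°; wrapped into (−180°, 180°]: 47.6515°.
Δφ = 55.4838 − 25.1603 = 30.3235°.
a = sin²(Δφ/2) + cos φ₁ · cos φ₂ · sin²(Δλ/2) = 0.152098.
c = 2·atan2(√a, √(1−a)) = 0.80126 rad → d = 6371·c ≈ 5104.80 km.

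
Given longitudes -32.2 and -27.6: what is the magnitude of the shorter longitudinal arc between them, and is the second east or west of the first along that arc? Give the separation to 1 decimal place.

4.6° east

Raw difference: -27.6 − -32.2 = 4.6°.
Normalise into (−180°, 180°]: 4.6° stays 4.6°.
Positive ⇒ the second point lies to the east; separation 4.6°.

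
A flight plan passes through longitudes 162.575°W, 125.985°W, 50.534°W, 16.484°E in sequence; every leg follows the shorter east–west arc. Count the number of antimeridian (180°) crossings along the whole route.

Leg 1: -162.575° → -125.985°, shortest Δλ = 36.59° (east) — does not cross 180°.
Leg 2: -125.985° → -50.534°, shortest Δλ = 75.451° (east) — does not cross 180°.
Leg 3: -50.534° → +16.484°, shortest Δλ = 67.018° (east) — does not cross 180°.
Total crossings: 0.

0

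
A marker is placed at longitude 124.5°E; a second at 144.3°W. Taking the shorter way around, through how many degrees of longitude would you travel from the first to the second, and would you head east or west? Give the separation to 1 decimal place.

91.2° east

Raw difference: -144.3 − 124.5 = -268.8°.
Normalise into (−180°, 180°]: -268.8° + 360° = 91.2°.
Positive ⇒ the second point lies to the east; separation 91.2°.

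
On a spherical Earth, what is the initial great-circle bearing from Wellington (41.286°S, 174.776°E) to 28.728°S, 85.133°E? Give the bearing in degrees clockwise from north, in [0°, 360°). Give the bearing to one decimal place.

Δλ = 85.133 − 174.776 = -89.643°.
θ = atan2( sin Δλ · cos φ₂ , cos φ₁ · sin φ₂ − sin φ₁ · cos φ₂ · cos Δλ )
  = atan2(-0.87689, -0.35757) = -112.184° → normalised to [0°, 360°): 247.816°.

247.8°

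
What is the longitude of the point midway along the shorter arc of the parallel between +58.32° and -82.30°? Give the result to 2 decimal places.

-11.99°

Signed shortest Δλ from +58.32° to -82.30° is -140.62°.
Midpoint longitude = +58.32° + (-140.62°)/2 = +58.32° − 70.31° = -11.99°.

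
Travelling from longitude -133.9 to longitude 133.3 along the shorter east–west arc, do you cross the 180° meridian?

Yes

Naïve |133.3 − -133.9| = 267.2° > 180°, so the shorter arc goes the other way round — across 180°.
Signed shortest Δλ = ((133.3 − -133.9 + 180) mod 360) − 180 = -92.8°.
Going west by 92.8° from -133.9° passes through 180° before reaching +133.3°.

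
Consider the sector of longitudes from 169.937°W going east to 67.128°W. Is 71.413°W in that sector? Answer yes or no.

Band width going east from -169.937° to -67.128°: ((-67.128 − -169.937) mod 360) = 102.809°.
Offset of -71.413° east of the west edge: ((-71.413 − -169.937) mod 360) = 98.524°.
98.524° ≤ 102.809° ⇒ inside.

Yes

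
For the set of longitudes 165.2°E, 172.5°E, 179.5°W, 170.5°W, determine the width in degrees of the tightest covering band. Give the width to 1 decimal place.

24.3°

Sort the longitudes: -179.5°, -170.5°, +165.2°, +172.5°.
Eastward gaps between consecutive values (wrapping around): 9.0°, 335.7°, 7.3°, 8.0°.
Largest gap = 335.7° ⇒ minimal covering band is its complement: 360° − 335.7° = 24.3°.
Band runs from +165.2° eastward to -170.5°, crossing the antimeridian.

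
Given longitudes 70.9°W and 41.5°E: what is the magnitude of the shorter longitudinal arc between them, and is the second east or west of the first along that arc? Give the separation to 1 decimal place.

112.4° east

Raw difference: 41.5 − -70.9 = 112.4°.
Normalise into (−180°, 180°]: 112.4° stays 112.4°.
Positive ⇒ the second point lies to the east; separation 112.4°.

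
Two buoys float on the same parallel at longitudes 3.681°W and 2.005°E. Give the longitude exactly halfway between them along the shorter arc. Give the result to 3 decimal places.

Signed shortest Δλ from -3.681° to +2.005° is +5.686°.
Midpoint longitude = -3.681° + (+5.686°)/2 = -3.681° + 2.843° = -0.838°.

0.838°W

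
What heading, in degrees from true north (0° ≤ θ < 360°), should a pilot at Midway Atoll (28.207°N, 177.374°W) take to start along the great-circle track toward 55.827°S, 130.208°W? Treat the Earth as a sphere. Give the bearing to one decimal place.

155.6°

Δλ = -130.208 − -177.374 = 47.166°.
θ = atan2( sin Δλ · cos φ₂ , cos φ₁ · sin φ₂ − sin φ₁ · cos φ₂ · cos Δλ )
  = atan2(0.41190, -0.90959) = 155.637° → normalised to [0°, 360°): 155.637°.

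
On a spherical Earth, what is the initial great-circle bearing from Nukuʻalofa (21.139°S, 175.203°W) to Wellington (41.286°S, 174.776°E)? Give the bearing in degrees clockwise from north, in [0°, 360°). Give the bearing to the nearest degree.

Δλ = 174.776 − -175.203 = 349.979°; wrapped into (−180°, 180°]: -10.021°.
θ = atan2( sin Δλ · cos φ₂ , cos φ₁ · sin φ₂ − sin φ₁ · cos φ₂ · cos Δλ )
  = atan2(-0.13075, -0.34856) = -159.438° → normalised to [0°, 360°): 200.562°.

201°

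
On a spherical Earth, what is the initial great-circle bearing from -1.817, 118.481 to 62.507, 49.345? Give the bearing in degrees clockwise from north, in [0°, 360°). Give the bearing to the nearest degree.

Δλ = 49.345 − 118.481 = -69.136°.
θ = atan2( sin Δλ · cos φ₂ , cos φ₁ · sin φ₂ − sin φ₁ · cos φ₂ · cos Δλ )
  = atan2(-0.43137, 0.89183) = -25.813° → normalised to [0°, 360°): 334.187°.

334°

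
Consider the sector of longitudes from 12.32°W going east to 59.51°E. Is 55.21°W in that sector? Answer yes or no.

Band width going east from -12.32° to +59.51°: ((59.51 − -12.32) mod 360) = 71.83°.
Offset of -55.21° east of the west edge: ((-55.21 − -12.32) mod 360) = 317.11°.
317.11° > 71.83° ⇒ outside.

No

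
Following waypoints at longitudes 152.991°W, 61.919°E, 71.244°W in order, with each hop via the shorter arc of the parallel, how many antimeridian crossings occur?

Leg 1: -152.991° → +61.919°, shortest Δλ = -145.09° (west) — crosses 180°.
Leg 2: +61.919° → -71.244°, shortest Δλ = -133.163° (west) — does not cross 180°.
Total crossings: 1.

1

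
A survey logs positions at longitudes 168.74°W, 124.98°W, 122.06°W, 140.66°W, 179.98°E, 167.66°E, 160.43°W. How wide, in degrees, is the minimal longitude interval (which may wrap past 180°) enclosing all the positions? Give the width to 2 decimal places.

70.28°

Sort the longitudes: -168.74°, -160.43°, -140.66°, -124.98°, -122.06°, +167.66°, +179.98°.
Eastward gaps between consecutive values (wrapping around): 8.31°, 19.77°, 15.68°, 2.92°, 289.72°, 12.32°, 11.28°.
Largest gap = 289.72° ⇒ minimal covering band is its complement: 360° − 289.72° = 70.28°.
Band runs from +167.66° eastward to -122.06°, crossing the antimeridian.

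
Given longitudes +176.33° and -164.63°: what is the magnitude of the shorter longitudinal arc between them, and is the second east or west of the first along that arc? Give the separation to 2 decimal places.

19.04° east

Raw difference: -164.63 − 176.33 = -340.96°.
Normalise into (−180°, 180°]: -340.96° + 360° = 19.04°.
Positive ⇒ the second point lies to the east; separation 19.04°.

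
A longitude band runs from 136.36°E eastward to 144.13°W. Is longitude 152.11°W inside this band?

Yes

Band width going east from +136.36° to -144.13°: ((-144.13 − 136.36) mod 360) = 79.51°.
Offset of -152.11° east of the west edge: ((-152.11 − 136.36) mod 360) = 71.53°.
71.53° ≤ 79.51° ⇒ inside.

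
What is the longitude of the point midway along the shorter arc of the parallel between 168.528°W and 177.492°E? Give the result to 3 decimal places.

Signed shortest Δλ from -168.528° to +177.492° is -13.980°.
Midpoint longitude = -168.528° + (-13.980°)/2 = -168.528° − 6.990° = -175.518°.
(The naïve average (-168.528 + +177.492)/2 = 4.482° is on the wrong side of the globe.)

175.518°W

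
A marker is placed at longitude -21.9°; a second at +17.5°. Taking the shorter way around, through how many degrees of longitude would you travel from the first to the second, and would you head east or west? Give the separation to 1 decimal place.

Raw difference: 17.5 − -21.9 = 39.4°.
Normalise into (−180°, 180°]: 39.4° stays 39.4°.
Positive ⇒ the second point lies to the east; separation 39.4°.

39.4° east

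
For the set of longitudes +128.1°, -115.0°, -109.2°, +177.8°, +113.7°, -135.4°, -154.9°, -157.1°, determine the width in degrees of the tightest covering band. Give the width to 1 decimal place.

137.1°

Sort the longitudes: -157.1°, -154.9°, -135.4°, -115.0°, -109.2°, +113.7°, +128.1°, +177.8°.
Eastward gaps between consecutive values (wrapping around): 2.2°, 19.5°, 20.4°, 5.8°, 222.9°, 14.4°, 49.7°, 25.1°.
Largest gap = 222.9° ⇒ minimal covering band is its complement: 360° − 222.9° = 137.1°.
Band runs from +113.7° eastward to -109.2°, crossing the antimeridian.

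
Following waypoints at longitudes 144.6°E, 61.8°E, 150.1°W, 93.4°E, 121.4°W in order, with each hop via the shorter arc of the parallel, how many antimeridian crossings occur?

Leg 1: +144.6° → +61.8°, shortest Δλ = -82.8° (west) — does not cross 180°.
Leg 2: +61.8° → -150.1°, shortest Δλ = 148.1° (east) — crosses 180°.
Leg 3: -150.1° → +93.4°, shortest Δλ = -116.5° (west) — crosses 180°.
Leg 4: +93.4° → -121.4°, shortest Δλ = 145.2° (east) — crosses 180°.
Total crossings: 3.

3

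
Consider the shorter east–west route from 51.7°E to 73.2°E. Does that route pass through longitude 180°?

No

Signed shortest Δλ = ((73.2 − 51.7 + 180) mod 360) − 180 = 21.5°.
Going east by 21.5° from +51.7° reaches +73.2° without touching 180°.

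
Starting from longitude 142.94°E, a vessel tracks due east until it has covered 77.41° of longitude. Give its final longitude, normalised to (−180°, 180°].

139.65°W

Start at +142.94°; shift +77.41° → +220.35°.
+220.35° lies outside (−180°, 180°]; subtract 360° → -139.65°.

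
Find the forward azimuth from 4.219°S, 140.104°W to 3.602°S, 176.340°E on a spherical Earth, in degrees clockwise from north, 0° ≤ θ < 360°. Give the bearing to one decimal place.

269.2°

Δλ = 176.340 − -140.104 = 316.444°; wrapped into (−180°, 180°]: -43.556°.
θ = atan2( sin Δλ · cos φ₂ , cos φ₁ · sin φ₂ − sin φ₁ · cos φ₂ · cos Δλ )
  = atan2(-0.68770, -0.00944) = -90.787° → normalised to [0°, 360°): 269.213°.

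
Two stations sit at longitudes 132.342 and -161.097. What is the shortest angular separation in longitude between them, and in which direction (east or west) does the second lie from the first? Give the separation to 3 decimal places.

66.561° east

Raw difference: -161.097 − 132.342 = -293.439°.
Normalise into (−180°, 180°]: -293.439° + 360° = 66.561°.
Positive ⇒ the second point lies to the east; separation 66.561°.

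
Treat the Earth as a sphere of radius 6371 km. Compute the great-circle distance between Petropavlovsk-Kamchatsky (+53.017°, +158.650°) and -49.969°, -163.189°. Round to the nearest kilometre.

11998 km

Δλ = -163.189 − 158.650 = -321.839°; wrapped into (−180°, 180°]: 38.161°.
Δφ = -49.969 − 53.017 = -102.986°.
a = sin²(Δφ/2) + cos φ₁ · cos φ₂ · sin²(Δλ/2) = 0.653705.
c = 2·atan2(√a, √(1−a)) = 1.88327 rad → d = 6371·c ≈ 11998.29 km.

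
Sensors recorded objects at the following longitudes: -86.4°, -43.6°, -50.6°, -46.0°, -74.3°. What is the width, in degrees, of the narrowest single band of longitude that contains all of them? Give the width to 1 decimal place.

42.8°

Sort the longitudes: -86.4°, -74.3°, -50.6°, -46.0°, -43.6°.
Eastward gaps between consecutive values (wrapping around): 12.1°, 23.7°, 4.6°, 2.4°, 317.2°.
Largest gap = 317.2° ⇒ minimal covering band is its complement: 360° − 317.2° = 42.8°.
Band runs from -86.4° eastward to -43.6°.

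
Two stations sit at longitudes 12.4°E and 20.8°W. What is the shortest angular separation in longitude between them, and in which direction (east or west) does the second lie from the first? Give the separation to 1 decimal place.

Raw difference: -20.8 − 12.4 = -33.2°.
Normalise into (−180°, 180°]: -33.2° stays -33.2°.
Negative ⇒ the second point lies to the west; separation 33.2°.

33.2° west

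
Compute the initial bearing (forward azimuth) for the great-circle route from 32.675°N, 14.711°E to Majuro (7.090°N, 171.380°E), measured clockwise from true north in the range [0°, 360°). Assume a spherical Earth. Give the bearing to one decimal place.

33.4°

Δλ = 171.380 − 14.711 = 156.669°.
θ = atan2( sin Δλ · cos φ₂ , cos φ₁ · sin φ₂ − sin φ₁ · cos φ₂ · cos Δλ )
  = atan2(0.39301, 0.59583) = 33.409° → normalised to [0°, 360°): 33.409°.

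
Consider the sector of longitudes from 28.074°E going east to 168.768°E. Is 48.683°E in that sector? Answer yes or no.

Yes

Band width going east from +28.074° to +168.768°: ((168.768 − 28.074) mod 360) = 140.694°.
Offset of +48.683° east of the west edge: ((48.683 − 28.074) mod 360) = 20.609°.
20.609° ≤ 140.694° ⇒ inside.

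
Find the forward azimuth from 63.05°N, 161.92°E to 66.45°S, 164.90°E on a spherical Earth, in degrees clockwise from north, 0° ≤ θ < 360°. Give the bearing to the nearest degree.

178°

Δλ = 164.90 − 161.92 = 2.98°.
θ = atan2( sin Δλ · cos φ₂ , cos φ₁ · sin φ₂ − sin φ₁ · cos φ₂ · cos Δλ )
  = atan2(0.02077, -0.77114) = 178.457° → normalised to [0°, 360°): 178.457°.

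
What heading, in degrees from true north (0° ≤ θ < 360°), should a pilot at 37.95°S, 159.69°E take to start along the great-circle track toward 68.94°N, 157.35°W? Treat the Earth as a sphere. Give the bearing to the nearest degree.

15°

Δλ = -157.35 − 159.69 = -317.04°; wrapped into (−180°, 180°]: 42.96°.
θ = atan2( sin Δλ · cos φ₂ , cos φ₁ · sin φ₂ − sin φ₁ · cos φ₂ · cos Δλ )
  = atan2(0.24489, 0.89760) = 15.260° → normalised to [0°, 360°): 15.260°.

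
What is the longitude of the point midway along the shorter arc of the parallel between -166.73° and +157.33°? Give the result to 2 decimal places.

Signed shortest Δλ from -166.73° to +157.33° is -35.94°.
Midpoint longitude = -166.73° + (-35.94°)/2 = -166.73° − 17.97° = -184.70°.
Normalise into (−180°, 180°]: +175.30°.
(The naïve average (-166.73 + +157.33)/2 = -4.7° is on the wrong side of the globe.)

+175.30°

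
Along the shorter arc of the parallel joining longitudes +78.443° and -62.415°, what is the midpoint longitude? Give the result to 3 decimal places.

+8.014°

Signed shortest Δλ from +78.443° to -62.415° is -140.858°.
Midpoint longitude = +78.443° + (-140.858°)/2 = +78.443° − 70.429° = +8.014°.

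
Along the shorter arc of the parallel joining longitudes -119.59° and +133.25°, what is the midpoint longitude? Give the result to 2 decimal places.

Signed shortest Δλ from -119.59° to +133.25° is -107.16°.
Midpoint longitude = -119.59° + (-107.16°)/2 = -119.59° − 53.58° = -173.17°.
(The naïve average (-119.59 + +133.25)/2 = 6.83° is on the wrong side of the globe.)

-173.17°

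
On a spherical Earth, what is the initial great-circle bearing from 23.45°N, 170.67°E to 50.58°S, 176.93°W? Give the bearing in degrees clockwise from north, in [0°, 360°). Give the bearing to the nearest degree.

172°

Δλ = -176.93 − 170.67 = -347.60°; wrapped into (−180°, 180°]: 12.40°.
θ = atan2( sin Δλ · cos φ₂ , cos φ₁ · sin φ₂ − sin φ₁ · cos φ₂ · cos Δλ )
  = atan2(0.13636, -0.95551) = 171.878° → normalised to [0°, 360°): 171.878°.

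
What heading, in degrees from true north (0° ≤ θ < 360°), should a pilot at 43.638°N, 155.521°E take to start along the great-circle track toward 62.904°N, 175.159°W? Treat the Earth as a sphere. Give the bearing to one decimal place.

31.1°

Δλ = -175.159 − 155.521 = -330.680°; wrapped into (−180°, 180°]: 29.320°.
θ = atan2( sin Δλ · cos φ₂ , cos φ₁ · sin φ₂ − sin φ₁ · cos φ₂ · cos Δλ )
  = atan2(0.22304, 0.37022) = 31.067° → normalised to [0°, 360°): 31.067°.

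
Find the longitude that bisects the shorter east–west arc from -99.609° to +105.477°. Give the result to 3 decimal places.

Signed shortest Δλ from -99.609° to +105.477° is -154.914°.
Midpoint longitude = -99.609° + (-154.914°)/2 = -99.609° − 77.457° = -177.066°.
(The naïve average (-99.609 + +105.477)/2 = 2.934° is on the wrong side of the globe.)

-177.066°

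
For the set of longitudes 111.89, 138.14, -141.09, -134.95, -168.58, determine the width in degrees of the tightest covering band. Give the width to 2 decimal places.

113.16°

Sort the longitudes: -168.58°, -141.09°, -134.95°, +111.89°, +138.14°.
Eastward gaps between consecutive values (wrapping around): 27.49°, 6.14°, 246.84°, 26.25°, 53.28°.
Largest gap = 246.84° ⇒ minimal covering band is its complement: 360° − 246.84° = 113.16°.
Band runs from +111.89° eastward to -134.95°, crossing the antimeridian.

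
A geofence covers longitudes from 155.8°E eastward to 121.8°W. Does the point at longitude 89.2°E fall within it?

No

Band width going east from +155.8° to -121.8°: ((-121.8 − 155.8) mod 360) = 82.4°.
Offset of +89.2° east of the west edge: ((89.2 − 155.8) mod 360) = 293.4°.
293.4° > 82.4° ⇒ outside.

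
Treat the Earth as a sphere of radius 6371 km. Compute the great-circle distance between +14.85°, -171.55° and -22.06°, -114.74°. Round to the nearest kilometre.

7426 km

Δλ = -114.74 − -171.55 = 56.81°.
Δφ = -22.06 − 14.85 = -36.91°.
a = sin²(Δφ/2) + cos φ₁ · cos φ₂ · sin²(Δλ/2) = 0.302930.
c = 2·atan2(√a, √(1−a)) = 1.16566 rad → d = 6371·c ≈ 7426.45 km.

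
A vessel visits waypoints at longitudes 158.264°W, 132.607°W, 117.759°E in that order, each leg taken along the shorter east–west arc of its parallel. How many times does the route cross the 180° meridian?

Leg 1: -158.264° → -132.607°, shortest Δλ = 25.657° (east) — does not cross 180°.
Leg 2: -132.607° → +117.759°, shortest Δλ = -109.634° (west) — crosses 180°.
Total crossings: 1.

1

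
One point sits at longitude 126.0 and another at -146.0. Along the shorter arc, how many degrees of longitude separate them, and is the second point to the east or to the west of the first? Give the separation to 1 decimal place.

88.0° east

Raw difference: -146.0 − 126.0 = -272.0°.
Normalise into (−180°, 180°]: -272.0° + 360° = 88.0°.
Positive ⇒ the second point lies to the east; separation 88.0°.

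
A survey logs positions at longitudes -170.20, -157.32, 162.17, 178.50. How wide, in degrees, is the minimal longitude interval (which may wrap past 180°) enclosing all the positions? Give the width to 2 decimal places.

40.51°

Sort the longitudes: -170.20°, -157.32°, +162.17°, +178.50°.
Eastward gaps between consecutive values (wrapping around): 12.88°, 319.49°, 16.33°, 11.30°.
Largest gap = 319.49° ⇒ minimal covering band is its complement: 360° − 319.49° = 40.51°.
Band runs from +162.17° eastward to -157.32°, crossing the antimeridian.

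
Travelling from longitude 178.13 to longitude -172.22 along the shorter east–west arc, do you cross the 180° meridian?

Yes

Naïve |-172.22 − 178.13| = 350.35° > 180°, so the shorter arc goes the other way round — across 180°.
Signed shortest Δλ = ((-172.22 − 178.13 + 180) mod 360) − 180 = 9.65°.
Going east by 9.65° from +178.13° passes through 180° before reaching -172.22°.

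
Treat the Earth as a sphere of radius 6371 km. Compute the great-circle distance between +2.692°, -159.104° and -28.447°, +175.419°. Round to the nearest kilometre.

4403 km

Δλ = 175.419 − -159.104 = 334.523°; wrapped into (−180°, 180°]: -25.477°.
Δφ = -28.447 − 2.692 = -31.139°.
a = sin²(Δφ/2) + cos φ₁ · cos φ₂ · sin²(Δλ/2) = 0.114746.
c = 2·atan2(√a, √(1−a)) = 0.69116 rad → d = 6371·c ≈ 4403.36 km.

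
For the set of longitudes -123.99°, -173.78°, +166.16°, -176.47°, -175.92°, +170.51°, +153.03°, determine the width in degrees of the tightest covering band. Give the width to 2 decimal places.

82.98°

Sort the longitudes: -176.47°, -175.92°, -173.78°, -123.99°, +153.03°, +166.16°, +170.51°.
Eastward gaps between consecutive values (wrapping around): 0.55°, 2.14°, 49.79°, 277.02°, 13.13°, 4.35°, 13.02°.
Largest gap = 277.02° ⇒ minimal covering band is its complement: 360° − 277.02° = 82.98°.
Band runs from +153.03° eastward to -123.99°, crossing the antimeridian.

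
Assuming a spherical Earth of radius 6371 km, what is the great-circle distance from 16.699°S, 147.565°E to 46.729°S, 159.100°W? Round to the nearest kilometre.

Δλ = -159.100 − 147.565 = -306.665°; wrapped into (−180°, 180°]: 53.335°.
Δφ = -46.729 − -16.699 = -30.030°.
a = sin²(Δφ/2) + cos φ₁ · cos φ₂ · sin²(Δλ/2) = 0.199367.
c = 2·atan2(√a, √(1−a)) = 0.92571 rad → d = 6371·c ≈ 5897.71 km.

5898 km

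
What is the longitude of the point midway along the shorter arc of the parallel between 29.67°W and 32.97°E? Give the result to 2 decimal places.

1.65°E

Signed shortest Δλ from -29.67° to +32.97° is +62.64°.
Midpoint longitude = -29.67° + (+62.64°)/2 = -29.67° + 31.32° = +1.65°.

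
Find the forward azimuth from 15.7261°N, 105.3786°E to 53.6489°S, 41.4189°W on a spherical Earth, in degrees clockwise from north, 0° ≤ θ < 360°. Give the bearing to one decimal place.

206.9°

Δλ = -41.4189 − 105.3786 = -146.7975°.
θ = atan2( sin Δλ · cos φ₂ , cos φ₁ · sin φ₂ − sin φ₁ · cos φ₂ · cos Δλ )
  = atan2(-0.32458, -0.64083) = -153.138° → normalised to [0°, 360°): 206.862°.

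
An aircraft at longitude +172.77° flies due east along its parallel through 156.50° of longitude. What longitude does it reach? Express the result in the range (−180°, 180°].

Start at +172.77°; shift +156.50° → +329.27°.
+329.27° lies outside (−180°, 180°]; subtract 360° → -30.73°.

-30.73°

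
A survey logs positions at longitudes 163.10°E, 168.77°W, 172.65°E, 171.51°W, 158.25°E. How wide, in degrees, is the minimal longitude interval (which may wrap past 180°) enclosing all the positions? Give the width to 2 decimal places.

32.98°

Sort the longitudes: -171.51°, -168.77°, +158.25°, +163.10°, +172.65°.
Eastward gaps between consecutive values (wrapping around): 2.74°, 327.02°, 4.85°, 9.55°, 15.84°.
Largest gap = 327.02° ⇒ minimal covering band is its complement: 360° − 327.02° = 32.98°.
Band runs from +158.25° eastward to -168.77°, crossing the antimeridian.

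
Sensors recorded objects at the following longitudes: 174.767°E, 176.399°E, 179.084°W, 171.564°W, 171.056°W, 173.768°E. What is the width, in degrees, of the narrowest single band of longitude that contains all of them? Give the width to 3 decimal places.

Sort the longitudes: -179.084°, -171.564°, -171.056°, +173.768°, +174.767°, +176.399°.
Eastward gaps between consecutive values (wrapping around): 7.520°, 0.508°, 344.824°, 0.999°, 1.632°, 4.517°.
Largest gap = 344.824° ⇒ minimal covering band is its complement: 360° − 344.824° = 15.176°.
Band runs from +173.768° eastward to -171.056°, crossing the antimeridian.

15.176°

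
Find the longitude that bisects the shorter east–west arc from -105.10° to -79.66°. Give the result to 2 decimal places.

Signed shortest Δλ from -105.10° to -79.66° is +25.44°.
Midpoint longitude = -105.10° + (+25.44°)/2 = -105.10° + 12.72° = -92.38°.

-92.38°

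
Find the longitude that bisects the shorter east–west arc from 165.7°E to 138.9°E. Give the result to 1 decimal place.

152.3°E

Signed shortest Δλ from +165.7° to +138.9° is -26.8°.
Midpoint longitude = +165.7° + (-26.8°)/2 = +165.7° − 13.4° = +152.3°.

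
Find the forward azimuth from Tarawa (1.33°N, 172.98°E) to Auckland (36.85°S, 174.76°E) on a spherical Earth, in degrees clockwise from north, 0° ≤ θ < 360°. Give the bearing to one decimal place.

177.7°

Δλ = 174.76 − 172.98 = 1.78°.
θ = atan2( sin Δλ · cos φ₂ , cos φ₁ · sin φ₂ − sin φ₁ · cos φ₂ · cos Δλ )
  = atan2(0.02486, -0.61813) = 177.697° → normalised to [0°, 360°): 177.697°.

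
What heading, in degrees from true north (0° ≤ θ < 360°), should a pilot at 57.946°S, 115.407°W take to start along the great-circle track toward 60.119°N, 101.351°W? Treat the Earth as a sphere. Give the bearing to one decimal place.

7.9°

Δλ = -101.351 − -115.407 = 14.056°.
θ = atan2( sin Δλ · cos φ₂ , cos φ₁ · sin φ₂ − sin φ₁ · cos φ₂ · cos Δλ )
  = atan2(0.12100, 0.86977) = 7.920° → normalised to [0°, 360°): 7.920°.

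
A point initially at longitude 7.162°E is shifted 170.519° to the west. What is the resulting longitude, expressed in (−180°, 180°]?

Start at +7.162°; shift −170.519° → -163.357°.
-163.357° already lies in (−180°, 180°].

163.357°W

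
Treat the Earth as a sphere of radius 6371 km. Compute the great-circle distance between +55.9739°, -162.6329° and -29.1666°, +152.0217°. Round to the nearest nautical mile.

Δλ = 152.0217 − -162.6329 = 314.6546°; wrapped into (−180°, 180°]: -45.3454°.
Δφ = -29.1666 − 55.9739 = -85.1405°.
a = sin²(Δφ/2) + cos φ₁ · cos φ₂ · sin²(Δλ/2) = 0.530245.
c = 2·atan2(√a, √(1−a)) = 1.63132 rad → d = 6371·c ≈ 10393.16 km ≈ 5611.86 nmi.

5612 nmi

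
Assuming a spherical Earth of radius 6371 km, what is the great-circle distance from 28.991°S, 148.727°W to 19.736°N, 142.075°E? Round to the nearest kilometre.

9185 km

Δλ = 142.075 − -148.727 = 290.802°; wrapped into (−180°, 180°]: -69.198°.
Δφ = 19.736 − -28.991 = 48.727°.
a = sin²(Δφ/2) + cos φ₁ · cos φ₂ · sin²(Δλ/2) = 0.435638.
c = 2·atan2(√a, √(1−a)) = 1.44171 rad → d = 6371·c ≈ 9185.16 km.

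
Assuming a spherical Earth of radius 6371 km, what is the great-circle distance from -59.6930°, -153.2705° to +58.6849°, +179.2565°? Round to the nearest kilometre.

13379 km

Δλ = 179.2565 − -153.2705 = 332.5270°; wrapped into (−180°, 180°]: -27.4730°.
Δφ = 58.6849 − -59.6930 = 118.3779°.
a = sin²(Δφ/2) + cos φ₁ · cos φ₂ · sin²(Δλ/2) = 0.752431.
c = 2·atan2(√a, √(1−a)) = 2.10002 rad → d = 6371·c ≈ 13379.22 km.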